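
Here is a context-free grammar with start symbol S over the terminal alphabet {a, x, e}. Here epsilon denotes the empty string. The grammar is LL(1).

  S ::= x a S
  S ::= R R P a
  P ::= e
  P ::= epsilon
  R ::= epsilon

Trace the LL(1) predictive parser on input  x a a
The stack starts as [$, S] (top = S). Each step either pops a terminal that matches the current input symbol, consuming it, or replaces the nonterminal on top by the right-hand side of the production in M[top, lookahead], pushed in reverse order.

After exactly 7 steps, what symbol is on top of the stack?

a

     Stack      Input    Action
  1  $ S        x a a $  expand S ::= x a S
  2  $ S a x    x a a $  match x
  3  $ S a      a a $    match a
  4  $ S        a $      expand S ::= R R P a
  5  $ a P R R  a $      expand R ::= epsilon
  6  $ a P R    a $      expand R ::= epsilon
  7  $ a P      a $      expand P ::= epsilon
Stack after step 7: $ a (top = a).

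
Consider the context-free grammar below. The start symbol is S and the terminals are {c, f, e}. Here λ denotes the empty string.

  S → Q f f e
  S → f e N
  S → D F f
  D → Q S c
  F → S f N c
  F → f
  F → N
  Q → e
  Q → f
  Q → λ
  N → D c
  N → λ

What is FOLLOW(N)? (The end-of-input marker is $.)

FIRST(Q) = {λ, e, f}
FIRST(S) = {e, f}  (via Q f f e, D F f)
FIRST(D) = {e, f}  (via Q S c)
FIRST(N) = {λ, e, f}  (via D c)
FIRST(F) = {λ, e, f}  (via S f N c, N)
FOLLOW(S) includes $ since S is the start symbol.
FOLLOW(S): in D→Q S c, S is followed by c with FIRST {c}; in F→S f N c, S is followed by f N c with FIRST {f}. Thus FOLLOW(S) = {$, c, f}.
FOLLOW(D): in S→D F f, D is followed by F f with FIRST {e, f}; in N→D c, D is followed by c with FIRST {c}. Thus FOLLOW(D) = {c, e, f}.
FOLLOW(F): in S→D F f, F is followed by f with FIRST {f}. Thus FOLLOW(F) = {f}.
FOLLOW(Q): in S→Q f f e, Q is followed by f f e with FIRST {f}; in D→Q S c, Q is followed by S c with FIRST {e, f}. Thus FOLLOW(Q) = {e, f}.
FOLLOW(N): in S→f e N, the suffix after N is empty, so FOLLOW(N) ⊇ FOLLOW(S) = {$, c, f}; in F→S f N c, N is followed by c with FIRST {c}; in F→N, the suffix after N is empty, so FOLLOW(N) ⊇ FOLLOW(F) = {f}. Thus FOLLOW(N) = {$, c, f}.

{$, c, f}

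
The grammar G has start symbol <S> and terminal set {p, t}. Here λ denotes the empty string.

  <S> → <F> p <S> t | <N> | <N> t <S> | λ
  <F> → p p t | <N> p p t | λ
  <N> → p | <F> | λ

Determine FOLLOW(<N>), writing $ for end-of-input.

FIRST(<S>): from <S>→<F> p <S> t we get {p}; from <S>→<N> we get {λ, p}; from <S>→<N> t <S> we get {p, t}; from <S>→λ we get {λ}. So FIRST(<S>) = {λ, p, t}.
FIRST(<F>): from <F>→p p t we get {p}; from <F>→<N> p p t we get {p}; from <F>→λ we get {λ}. So FIRST(<F>) = {λ, p}.
FIRST(<N>): from <N>→p we get {p}; from <N>→<F> we get {λ, p}; from <N>→λ we get {λ}. So FIRST(<N>) = {λ, p}.
FOLLOW(<S>) includes $ since <S> is the start symbol.
FOLLOW(<S>): in <S>→<F> p <S> t, <S> is followed by t with FIRST {t}; in <S>→<N> t <S>, the suffix after <S> is empty (adds nothing new). Thus FOLLOW(<S>) = {$, t}.
FOLLOW(<N>): in <S>→<N>, the suffix after <N> is empty, so FOLLOW(<N>) ⊇ FOLLOW(<S>) = {$, t}; in <S>→<N> t <S>, <N> is followed by t <S> with FIRST {t}; in <F>→<N> p p t, <N> is followed by p p t with FIRST {p}. Thus FOLLOW(<N>) = {$, p, t}.
FOLLOW(<F>): in <S>→<F> p <S> t, <F> is followed by p <S> t with FIRST {p}; in <N>→<F>, the suffix after <F> is empty, so FOLLOW(<F>) ⊇ FOLLOW(<N>) = {$, p, t}. Thus FOLLOW(<F>) = {$, p, t}.

{$, p, t}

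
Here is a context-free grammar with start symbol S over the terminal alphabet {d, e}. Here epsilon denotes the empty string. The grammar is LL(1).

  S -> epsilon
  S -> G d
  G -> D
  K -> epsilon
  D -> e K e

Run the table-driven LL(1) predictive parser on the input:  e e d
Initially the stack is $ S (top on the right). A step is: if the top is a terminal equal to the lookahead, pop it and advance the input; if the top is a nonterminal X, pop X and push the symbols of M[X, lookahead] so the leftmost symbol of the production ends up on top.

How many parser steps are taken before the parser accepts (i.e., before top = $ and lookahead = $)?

step 1: stack=$ S  input=e e d $  — expand S -> G d
step 2: stack=$ d G  input=e e d $  — expand G -> D
step 3: stack=$ d D  input=e e d $  — expand D -> e K e
step 4: stack=$ d e K e  input=e e d $  — match e
step 5: stack=$ d e K  input=e d $  — expand K -> epsilon
step 6: stack=$ d e  input=e d $  — match e
step 7: stack=$ d  input=d $  — match d
Accept reached after 7 steps.

7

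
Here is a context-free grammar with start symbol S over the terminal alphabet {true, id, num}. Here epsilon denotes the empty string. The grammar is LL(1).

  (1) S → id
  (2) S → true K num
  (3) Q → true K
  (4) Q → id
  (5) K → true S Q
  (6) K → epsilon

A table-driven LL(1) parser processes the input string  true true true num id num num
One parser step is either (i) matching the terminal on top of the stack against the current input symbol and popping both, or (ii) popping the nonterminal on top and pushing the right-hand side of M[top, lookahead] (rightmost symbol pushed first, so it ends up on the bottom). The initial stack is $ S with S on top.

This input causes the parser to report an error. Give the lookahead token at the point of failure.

num

      Stack               Input                            Action
   1  $ S                 true true true num id num num $  expand S → true K num
   2  $ num K true        true true true num id num num $  match true
   3  $ num K             true true num id num num $       expand K → true S Q
   4  $ num Q S true      true true num id num num $       match true
   5  $ num Q S           true num id num num $            expand S → true K num
   6  $ num Q num K true  true num id num num $            match true
   7  $ num Q num K       num id num num $                 expand K → epsilon
   8  $ num Q num         num id num num $                 match num
   9  $ num Q             id num num $                     expand Q → id
  10  $ num id            id num num $                     match id
  11  $ num               num num $                        match num
  12  $                   num $                            error: stack empty but input remains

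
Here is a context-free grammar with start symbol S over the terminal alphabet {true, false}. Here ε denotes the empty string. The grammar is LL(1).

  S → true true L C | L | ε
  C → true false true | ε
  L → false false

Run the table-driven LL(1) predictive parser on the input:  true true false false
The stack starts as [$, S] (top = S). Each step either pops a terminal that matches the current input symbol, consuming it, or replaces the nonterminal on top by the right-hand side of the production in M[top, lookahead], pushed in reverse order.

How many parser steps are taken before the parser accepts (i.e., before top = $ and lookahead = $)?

step 1: stack=$ S  input=true true false false $  — expand S → true true L C
step 2: stack=$ C L true true  input=true true false false $  — match true
step 3: stack=$ C L true  input=true false false $  — match true
step 4: stack=$ C L  input=false false $  — expand L → false false
step 5: stack=$ C false false  input=false false $  — match false
step 6: stack=$ C false  input=false $  — match false
step 7: stack=$ C  input=$  — expand C → ε
Accept reached after 7 steps.

7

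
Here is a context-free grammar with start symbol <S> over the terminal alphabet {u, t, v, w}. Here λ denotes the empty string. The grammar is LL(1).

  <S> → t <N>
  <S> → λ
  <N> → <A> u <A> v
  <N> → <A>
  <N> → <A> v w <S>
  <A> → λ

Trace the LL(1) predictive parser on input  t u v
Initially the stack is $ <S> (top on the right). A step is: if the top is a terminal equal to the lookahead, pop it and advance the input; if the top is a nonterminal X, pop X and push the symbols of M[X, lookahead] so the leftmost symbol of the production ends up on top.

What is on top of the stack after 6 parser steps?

v

step 1: stack=$ <S>  input=t u v $  — expand <S> → t <N>
step 2: stack=$ <N> t  input=t u v $  — match t
step 3: stack=$ <N>  input=u v $  — expand <N> → <A> u <A> v
step 4: stack=$ v <A> u <A>  input=u v $  — expand <A> → λ
step 5: stack=$ v <A> u  input=u v $  — match u
step 6: stack=$ v <A>  input=v $  — expand <A> → λ
Stack after step 6: $ v (top = v).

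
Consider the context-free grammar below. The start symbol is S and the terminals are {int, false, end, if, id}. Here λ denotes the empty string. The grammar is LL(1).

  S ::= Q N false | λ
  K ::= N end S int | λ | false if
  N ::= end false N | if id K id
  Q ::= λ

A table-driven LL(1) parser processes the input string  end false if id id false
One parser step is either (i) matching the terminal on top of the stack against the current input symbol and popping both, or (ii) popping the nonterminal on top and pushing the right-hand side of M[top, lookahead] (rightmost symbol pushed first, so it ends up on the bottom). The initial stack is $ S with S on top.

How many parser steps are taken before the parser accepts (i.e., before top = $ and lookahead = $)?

11

step 1: stack=$ S  input=end false if id id false $  — expand S ::= Q N false
step 2: stack=$ false N Q  input=end false if id id false $  — expand Q ::= λ
step 3: stack=$ false N  input=end false if id id false $  — expand N ::= end false N
step 4: stack=$ false N false end  input=end false if id id false $  — match end
step 5: stack=$ false N false  input=false if id id false $  — match false
step 6: stack=$ false N  input=if id id false $  — expand N ::= if id K id
step 7: stack=$ false id K id if  input=if id id false $  — match if
step 8: stack=$ false id K id  input=id id false $  — match id
step 9: stack=$ false id K  input=id false $  — expand K ::= λ
step 10: stack=$ false id  input=id false $  — match id
step 11: stack=$ false  input=false $  — match false
Accept reached after 11 steps.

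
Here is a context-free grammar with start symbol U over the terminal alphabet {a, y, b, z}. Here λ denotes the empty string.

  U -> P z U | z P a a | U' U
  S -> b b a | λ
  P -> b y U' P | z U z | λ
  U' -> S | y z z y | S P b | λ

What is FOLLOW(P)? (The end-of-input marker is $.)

{a, b, z}

FIRST(S) = {λ, b}
FIRST(P) = {λ, b, z}
FIRST(U') = {λ, b, y, z}  (via S, S P b)
FIRST(U) = {b, y, z}  (via P z U, U' U)
FOLLOW(U) includes $ since U is the start symbol.
FOLLOW(U): in U->P z U, the suffix after U is empty (adds nothing new); in U->U' U, the suffix after U is empty (adds nothing new); in P->z U z, U is followed by z with FIRST {z}. Thus FOLLOW(U) = {$, z}.
FOLLOW(P): in U->P z U, P is followed by z U with FIRST {z}; in U->z P a a, P is followed by a a with FIRST {a}; in P->b y U' P, the suffix after P is empty (adds nothing new); in U'->S P b, P is followed by b with FIRST {b}. Thus FOLLOW(P) = {a, b, z}.
FOLLOW(U'): in U->U' U, U' is followed by U with FIRST {b, y, z}; in P->b y U' P, U' is followed by P with FIRST {λ, b, z}; in P->b y U' P, the suffix after U' is nullable, so FOLLOW(U') ⊇ FOLLOW(P) = {a, b, z}. Thus FOLLOW(U') = {a, b, y, z}.
FOLLOW(S): in U'->S, the suffix after S is empty, so FOLLOW(S) ⊇ FOLLOW(U') = {a, b, y, z}; in U'->S P b, S is followed by P b with FIRST {b, z}. Thus FOLLOW(S) = {a, b, y, z}.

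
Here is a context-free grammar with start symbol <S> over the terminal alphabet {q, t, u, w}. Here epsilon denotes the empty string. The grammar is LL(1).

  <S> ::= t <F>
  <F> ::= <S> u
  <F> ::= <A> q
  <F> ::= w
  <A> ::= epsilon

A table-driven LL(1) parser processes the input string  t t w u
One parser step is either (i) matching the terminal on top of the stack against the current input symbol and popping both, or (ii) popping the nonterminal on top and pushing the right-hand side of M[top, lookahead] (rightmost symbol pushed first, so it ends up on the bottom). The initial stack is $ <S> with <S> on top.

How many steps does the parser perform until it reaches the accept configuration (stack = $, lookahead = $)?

step 1: stack=$ <S>  input=t t w u $  — expand <S> ::= t <F>
step 2: stack=$ <F> t  input=t t w u $  — match t
step 3: stack=$ <F>  input=t w u $  — expand <F> ::= <S> u
step 4: stack=$ u <S>  input=t w u $  — expand <S> ::= t <F>
step 5: stack=$ u <F> t  input=t w u $  — match t
step 6: stack=$ u <F>  input=w u $  — expand <F> ::= w
step 7: stack=$ u w  input=w u $  — match w
step 8: stack=$ u  input=u $  — match u
Accept reached after 8 steps.

8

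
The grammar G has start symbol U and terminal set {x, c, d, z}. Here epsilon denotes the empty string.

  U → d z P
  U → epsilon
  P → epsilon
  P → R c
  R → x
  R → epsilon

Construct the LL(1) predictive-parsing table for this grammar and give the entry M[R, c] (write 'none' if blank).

R → epsilon

FIRST(U) = {epsilon, d}
FIRST(R) = {epsilon, x}
FIRST(P) = {epsilon, c, x}  (via R c)
FOLLOW(U) includes $ since U is the start symbol.
FOLLOW(R): in P→R c, R is followed by c with FIRST {c}. Thus FOLLOW(R) = {c}.
For R → x: FIRST(x) = {x}, so it goes in M[R, t] for t ∈ {x}.
For R → epsilon: FIRST(epsilon) = {epsilon}, so it goes in M[R, t] for t ∈ {}; since epsilon ∈ FIRST, also for every t ∈ FOLLOW(R) = {c}.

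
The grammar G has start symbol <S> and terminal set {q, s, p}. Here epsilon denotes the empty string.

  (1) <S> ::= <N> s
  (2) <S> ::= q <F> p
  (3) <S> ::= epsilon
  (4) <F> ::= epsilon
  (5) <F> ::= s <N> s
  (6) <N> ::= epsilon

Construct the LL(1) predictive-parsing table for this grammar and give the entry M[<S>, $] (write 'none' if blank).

FIRST(<F>): from <F>::=epsilon we get {epsilon}; from <F>::=s <N> s we get {s}. So FIRST(<F>) = {epsilon, s}.
FIRST(<N>): from <N>::=epsilon we get {epsilon}. So FIRST(<N>) = {epsilon}.
FIRST(<S>): from <S>::=<N> s we get {s}; from <S>::=q <F> p we get {q}; from <S>::=epsilon we get {epsilon}. So FIRST(<S>) = {epsilon, q, s}.
FOLLOW(<S>) includes $ since <S> is the start symbol.
FOLLOW(<S>): <S> appears on no right-hand side. Thus FOLLOW(<S>) = {$}.
For <S> ::= <N> s: FIRST(<N> s) = {s}, so it goes in M[<S>, t] for t ∈ {s}.
For <S> ::= q <F> p: FIRST(q <F> p) = {q}, so it goes in M[<S>, t] for t ∈ {q}.
For <S> ::= epsilon: FIRST(epsilon) = {epsilon}, so it goes in M[<S>, t] for t ∈ {}; since epsilon ∈ FIRST, also for every t ∈ FOLLOW(<S>) = {$}.

<S> ::= epsilon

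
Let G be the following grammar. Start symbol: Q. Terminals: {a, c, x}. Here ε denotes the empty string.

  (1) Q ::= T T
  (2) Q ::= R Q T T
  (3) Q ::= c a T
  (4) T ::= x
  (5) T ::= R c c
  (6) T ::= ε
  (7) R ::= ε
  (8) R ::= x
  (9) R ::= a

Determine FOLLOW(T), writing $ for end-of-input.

{$, a, c, x}

FIRST(R) = {ε, a, x}
FIRST(T) = {ε, a, c, x}  (via R c c)
FIRST(Q) = {ε, a, c, x}  (via T T, R Q T T)
FOLLOW(Q) includes $ since Q is the start symbol.
FOLLOW(Q): in Q::=R Q T T, Q is followed by T T with FIRST {ε, a, c, x}; in Q::=R Q T T, the suffix after Q is nullable (adds nothing new). Thus FOLLOW(Q) = {$, a, c, x}.
FOLLOW(T): in Q::=T T (occurrence 1), T is followed by T with FIRST {ε, a, c, x}; in Q::=T T (occurrence 1), the suffix after T is nullable, so FOLLOW(T) ⊇ FOLLOW(Q) = {$, a, c, x}; in Q::=T T (occurrence 2), the suffix after T is empty, so FOLLOW(T) ⊇ FOLLOW(Q) = {$, a, c, x}; in Q::=R Q T T (occurrence 1), T is followed by T with FIRST {ε, a, c, x}; in Q::=R Q T T (occurrence 1), the suffix after T is nullable, so FOLLOW(T) ⊇ FOLLOW(Q) = {$, a, c, x}; in Q::=R Q T T (occurrence 2), the suffix after T is empty, so FOLLOW(T) ⊇ FOLLOW(Q) = {$, a, c, x}; in Q::=c a T, the suffix after T is empty, so FOLLOW(T) ⊇ FOLLOW(Q) = {$, a, c, x}. Thus FOLLOW(T) = {$, a, c, x}.
FOLLOW(R): in Q::=R Q T T, R is followed by Q T T with FIRST {ε, a, c, x}; in Q::=R Q T T, the suffix after R is nullable, so FOLLOW(R) ⊇ FOLLOW(Q) = {$, a, c, x}; in T::=R c c, R is followed by c c with FIRST {c}. Thus FOLLOW(R) = {$, a, c, x}.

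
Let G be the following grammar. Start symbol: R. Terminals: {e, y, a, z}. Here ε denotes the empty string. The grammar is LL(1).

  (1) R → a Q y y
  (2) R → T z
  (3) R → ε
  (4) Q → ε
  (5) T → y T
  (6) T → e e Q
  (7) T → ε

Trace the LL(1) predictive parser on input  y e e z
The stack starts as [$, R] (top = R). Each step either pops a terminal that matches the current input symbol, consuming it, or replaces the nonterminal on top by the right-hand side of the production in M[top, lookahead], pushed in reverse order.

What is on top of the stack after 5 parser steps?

e

step 1: stack=$ R  input=y e e z $  — expand R → T z
step 2: stack=$ z T  input=y e e z $  — expand T → y T
step 3: stack=$ z T y  input=y e e z $  — match y
step 4: stack=$ z T  input=e e z $  — expand T → e e Q
step 5: stack=$ z Q e e  input=e e z $  — match e
Stack after step 5: $ z Q e (top = e).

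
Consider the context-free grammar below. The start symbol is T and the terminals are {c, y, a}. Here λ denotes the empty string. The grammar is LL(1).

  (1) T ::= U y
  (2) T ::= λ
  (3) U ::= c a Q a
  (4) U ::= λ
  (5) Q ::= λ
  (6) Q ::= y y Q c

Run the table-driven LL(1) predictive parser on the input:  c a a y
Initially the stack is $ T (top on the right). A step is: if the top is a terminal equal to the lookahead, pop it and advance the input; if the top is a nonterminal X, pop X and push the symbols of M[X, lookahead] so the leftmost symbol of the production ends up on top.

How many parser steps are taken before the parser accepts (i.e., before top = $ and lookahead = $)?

step 1: stack=$ T  input=c a a y $  — expand T ::= U y
step 2: stack=$ y U  input=c a a y $  — expand U ::= c a Q a
step 3: stack=$ y a Q a c  input=c a a y $  — match c
step 4: stack=$ y a Q a  input=a a y $  — match a
step 5: stack=$ y a Q  input=a y $  — expand Q ::= λ
step 6: stack=$ y a  input=a y $  — match a
step 7: stack=$ y  input=y $  — match y
Accept reached after 7 steps.

7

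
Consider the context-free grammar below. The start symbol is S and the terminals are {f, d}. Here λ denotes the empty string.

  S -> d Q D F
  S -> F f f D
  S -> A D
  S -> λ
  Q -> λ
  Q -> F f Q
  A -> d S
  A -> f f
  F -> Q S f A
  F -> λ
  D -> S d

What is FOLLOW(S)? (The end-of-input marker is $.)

FIRST(A): from A->d S we get {d}; from A->f f we get {f}. So FIRST(A) = {d, f}.
FIRST(S): from S->d Q D F we get {d}; from S->F f f D we get {d, f}; from S->A D we get {d, f}; from S->λ we get {λ}. So FIRST(S) = {λ, d, f}.
FIRST(D): from D->S d we get {d, f}. So FIRST(D) = {d, f}.
FIRST(Q): from Q->λ we get {λ}; from Q->F f Q we get {d, f}. So FIRST(Q) = {λ, d, f}.
FIRST(F): from F->Q S f A we get {d, f}; from F->λ we get {λ}. So FIRST(F) = {λ, d, f}.
FOLLOW(S) includes $ since S is the start symbol.
FOLLOW(Q): in S->d Q D F, Q is followed by D F with FIRST {d, f}; in Q->F f Q, the suffix after Q is empty (adds nothing new); in F->Q S f A, Q is followed by S f A with FIRST {d, f}. Thus FOLLOW(Q) = {d, f}.
FOLLOW(S): in A->d S, the suffix after S is empty, so FOLLOW(S) ⊇ FOLLOW(A) = {$, d, f}; in F->Q S f A, S is followed by f A with FIRST {f}; in D->S d, S is followed by d with FIRST {d}. Thus FOLLOW(S) = {$, d, f}.
FOLLOW(F): in S->d Q D F, the suffix after F is empty, so FOLLOW(F) ⊇ FOLLOW(S) = {$, d, f}; in S->F f f D, F is followed by f f D with FIRST {f}; in Q->F f Q, F is followed by f Q with FIRST {f}. Thus FOLLOW(F) = {$, d, f}.
FOLLOW(A): in S->A D, A is followed by D with FIRST {d, f}; in F->Q S f A, the suffix after A is empty, so FOLLOW(A) ⊇ FOLLOW(F) = {$, d, f}. Thus FOLLOW(A) = {$, d, f}.
FOLLOW(D): in S->d Q D F, D is followed by F with FIRST {λ, d, f}; in S->d Q D F, the suffix after D is nullable, so FOLLOW(D) ⊇ FOLLOW(S) = {$, d, f}; in S->F f f D, the suffix after D is empty, so FOLLOW(D) ⊇ FOLLOW(S) = {$, d, f}; in S->A D, the suffix after D is empty, so FOLLOW(D) ⊇ FOLLOW(S) = {$, d, f}. Thus FOLLOW(D) = {$, d, f}.

{$, d, f}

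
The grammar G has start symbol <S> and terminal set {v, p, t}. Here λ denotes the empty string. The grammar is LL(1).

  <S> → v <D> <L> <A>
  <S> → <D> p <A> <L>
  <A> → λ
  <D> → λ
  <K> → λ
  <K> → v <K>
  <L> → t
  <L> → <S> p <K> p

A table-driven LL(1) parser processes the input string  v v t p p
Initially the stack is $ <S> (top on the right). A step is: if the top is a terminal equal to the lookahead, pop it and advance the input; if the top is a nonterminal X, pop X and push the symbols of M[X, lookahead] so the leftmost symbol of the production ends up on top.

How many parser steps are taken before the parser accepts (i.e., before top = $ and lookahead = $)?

14

step 1: stack=$ <S>  input=v v t p p $  — expand <S> → v <D> <L> <A>
step 2: stack=$ <A> <L> <D> v  input=v v t p p $  — match v
step 3: stack=$ <A> <L> <D>  input=v t p p $  — expand <D> → λ
step 4: stack=$ <A> <L>  input=v t p p $  — expand <L> → <S> p <K> p
step 5: stack=$ <A> p <K> p <S>  input=v t p p $  — expand <S> → v <D> <L> <A>
step 6: stack=$ <A> p <K> p <A> <L> <D> v  input=v t p p $  — match v
step 7: stack=$ <A> p <K> p <A> <L> <D>  input=t p p $  — expand <D> → λ
step 8: stack=$ <A> p <K> p <A> <L>  input=t p p $  — expand <L> → t
step 9: stack=$ <A> p <K> p <A> t  input=t p p $  — match t
step 10: stack=$ <A> p <K> p <A>  input=p p $  — expand <A> → λ
step 11: stack=$ <A> p <K> p  input=p p $  — match p
step 12: stack=$ <A> p <K>  input=p $  — expand <K> → λ
step 13: stack=$ <A> p  input=p $  — match p
step 14: stack=$ <A>  input=$  — expand <A> → λ
Accept reached after 14 steps.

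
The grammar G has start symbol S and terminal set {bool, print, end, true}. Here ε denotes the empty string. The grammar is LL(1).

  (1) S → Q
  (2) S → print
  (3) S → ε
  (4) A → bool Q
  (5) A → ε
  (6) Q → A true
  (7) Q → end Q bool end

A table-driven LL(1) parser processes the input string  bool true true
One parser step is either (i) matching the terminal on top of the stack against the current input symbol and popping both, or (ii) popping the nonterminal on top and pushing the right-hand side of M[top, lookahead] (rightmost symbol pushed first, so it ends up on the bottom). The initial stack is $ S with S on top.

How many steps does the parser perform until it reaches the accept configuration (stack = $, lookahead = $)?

step 1: stack=$ S  input=bool true true $  — expand S → Q
step 2: stack=$ Q  input=bool true true $  — expand Q → A true
step 3: stack=$ true A  input=bool true true $  — expand A → bool Q
step 4: stack=$ true Q bool  input=bool true true $  — match bool
step 5: stack=$ true Q  input=true true $  — expand Q → A true
step 6: stack=$ true true A  input=true true $  — expand A → ε
step 7: stack=$ true true  input=true true $  — match true
step 8: stack=$ true  input=true $  — match true
Accept reached after 8 steps.

8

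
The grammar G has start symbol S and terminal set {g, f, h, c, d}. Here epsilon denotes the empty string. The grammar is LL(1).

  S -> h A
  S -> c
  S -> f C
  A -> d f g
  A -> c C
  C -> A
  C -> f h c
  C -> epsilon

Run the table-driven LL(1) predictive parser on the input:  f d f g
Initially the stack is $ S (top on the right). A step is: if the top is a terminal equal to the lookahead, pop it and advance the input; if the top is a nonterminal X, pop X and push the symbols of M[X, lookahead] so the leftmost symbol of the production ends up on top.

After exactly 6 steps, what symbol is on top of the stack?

g

step 1: stack=$ S  input=f d f g $  — expand S -> f C
step 2: stack=$ C f  input=f d f g $  — match f
step 3: stack=$ C  input=d f g $  — expand C -> A
step 4: stack=$ A  input=d f g $  — expand A -> d f g
step 5: stack=$ g f d  input=d f g $  — match d
step 6: stack=$ g f  input=f g $  — match f
Stack after step 6: $ g (top = g).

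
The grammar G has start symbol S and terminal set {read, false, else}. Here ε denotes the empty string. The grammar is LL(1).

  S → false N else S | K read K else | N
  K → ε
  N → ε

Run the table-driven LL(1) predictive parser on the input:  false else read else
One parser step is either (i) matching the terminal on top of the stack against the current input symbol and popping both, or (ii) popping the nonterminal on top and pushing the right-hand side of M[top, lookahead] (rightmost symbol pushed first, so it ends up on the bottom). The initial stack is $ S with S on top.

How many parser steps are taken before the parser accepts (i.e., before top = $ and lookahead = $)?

9

     Stack             Input                   Action
  1  $ S               false else read else $  expand S → false N else S
  2  $ S else N false  false else read else $  match false
  3  $ S else N        else read else $        expand N → ε
  4  $ S else          else read else $        match else
  5  $ S               read else $             expand S → K read K else
  6  $ else K read K   read else $             expand K → ε
  7  $ else K read     read else $             match read
  8  $ else K          else $                  expand K → ε
  9  $ else            else $                  match else
Accept reached after 9 steps.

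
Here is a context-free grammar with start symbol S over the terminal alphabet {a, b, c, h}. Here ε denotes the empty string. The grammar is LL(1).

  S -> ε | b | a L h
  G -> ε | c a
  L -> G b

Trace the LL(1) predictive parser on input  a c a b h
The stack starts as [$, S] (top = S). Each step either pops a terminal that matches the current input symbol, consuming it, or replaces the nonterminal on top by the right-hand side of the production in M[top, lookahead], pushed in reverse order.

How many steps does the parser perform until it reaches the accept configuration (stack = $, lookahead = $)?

8

step 1: stack=$ S  input=a c a b h $  — expand S -> a L h
step 2: stack=$ h L a  input=a c a b h $  — match a
step 3: stack=$ h L  input=c a b h $  — expand L -> G b
step 4: stack=$ h b G  input=c a b h $  — expand G -> c a
step 5: stack=$ h b a c  input=c a b h $  — match c
step 6: stack=$ h b a  input=a b h $  — match a
step 7: stack=$ h b  input=b h $  — match b
step 8: stack=$ h  input=h $  — match h
Accept reached after 8 steps.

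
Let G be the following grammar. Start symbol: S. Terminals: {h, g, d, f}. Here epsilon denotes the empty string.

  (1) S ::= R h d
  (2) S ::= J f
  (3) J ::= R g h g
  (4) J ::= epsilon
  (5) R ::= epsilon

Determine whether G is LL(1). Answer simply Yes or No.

Yes

FIRST(S) = {f, g, h}
FIRST(J) = {epsilon, g}
FIRST(R) = {epsilon}
FOLLOW(S) = {$}
FOLLOW(J) = {f}
FOLLOW(R) = {g, h}
Each cell of M receives at most one production.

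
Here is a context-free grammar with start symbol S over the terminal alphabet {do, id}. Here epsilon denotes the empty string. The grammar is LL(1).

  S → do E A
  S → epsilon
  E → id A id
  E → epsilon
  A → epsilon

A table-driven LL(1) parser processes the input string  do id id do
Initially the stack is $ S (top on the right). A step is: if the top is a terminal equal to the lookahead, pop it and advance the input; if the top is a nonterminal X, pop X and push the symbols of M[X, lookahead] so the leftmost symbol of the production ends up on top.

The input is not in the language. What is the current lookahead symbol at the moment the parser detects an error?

do

step 1: stack=$ S  input=do id id do $  — expand S → do E A
step 2: stack=$ A E do  input=do id id do $  — match do
step 3: stack=$ A E  input=id id do $  — expand E → id A id
step 4: stack=$ A id A id  input=id id do $  — match id
step 5: stack=$ A id A  input=id do $  — expand A → epsilon
step 6: stack=$ A id  input=id do $  — match id
step 7: stack=$ A  input=do $  — error: M[A, do] is empty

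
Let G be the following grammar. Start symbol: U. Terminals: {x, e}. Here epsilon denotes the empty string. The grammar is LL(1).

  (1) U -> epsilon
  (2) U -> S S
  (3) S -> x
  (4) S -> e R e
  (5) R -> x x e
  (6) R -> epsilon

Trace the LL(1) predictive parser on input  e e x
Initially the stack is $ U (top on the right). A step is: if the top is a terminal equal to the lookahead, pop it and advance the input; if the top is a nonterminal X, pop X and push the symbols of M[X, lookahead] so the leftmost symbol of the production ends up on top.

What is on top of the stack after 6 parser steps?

x

     Stack      Input    Action
  1  $ U        e e x $  expand U -> S S
  2  $ S S      e e x $  expand S -> e R e
  3  $ S e R e  e e x $  match e
  4  $ S e R    e x $    expand R -> epsilon
  5  $ S e      e x $    match e
  6  $ S        x $      expand S -> x
Stack after step 6: $ x (top = x).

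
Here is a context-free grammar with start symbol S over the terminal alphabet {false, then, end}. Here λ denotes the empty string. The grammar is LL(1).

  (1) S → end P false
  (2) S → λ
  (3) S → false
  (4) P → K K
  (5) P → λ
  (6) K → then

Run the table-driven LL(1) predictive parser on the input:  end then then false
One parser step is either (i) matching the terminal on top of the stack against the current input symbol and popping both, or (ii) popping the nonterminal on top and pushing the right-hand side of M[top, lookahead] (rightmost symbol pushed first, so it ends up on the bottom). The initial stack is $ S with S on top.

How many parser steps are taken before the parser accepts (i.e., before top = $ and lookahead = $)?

step 1: stack=$ S  input=end then then false $  — expand S → end P false
step 2: stack=$ false P end  input=end then then false $  — match end
step 3: stack=$ false P  input=then then false $  — expand P → K K
step 4: stack=$ false K K  input=then then false $  — expand K → then
step 5: stack=$ false K then  input=then then false $  — match then
step 6: stack=$ false K  input=then false $  — expand K → then
step 7: stack=$ false then  input=then false $  — match then
step 8: stack=$ false  input=false $  — match false
Accept reached after 8 steps.

8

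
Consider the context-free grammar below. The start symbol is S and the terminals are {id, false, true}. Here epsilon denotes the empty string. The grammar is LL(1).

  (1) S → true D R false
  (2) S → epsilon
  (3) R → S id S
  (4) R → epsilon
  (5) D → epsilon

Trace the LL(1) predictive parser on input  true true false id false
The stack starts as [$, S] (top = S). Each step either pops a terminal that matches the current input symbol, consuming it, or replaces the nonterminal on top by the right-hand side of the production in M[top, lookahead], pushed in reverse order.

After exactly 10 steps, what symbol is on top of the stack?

S

      Stack                        Input                       Action
   1  $ S                          true true false id false $  expand S → true D R false
   2  $ false R D true             true true false id false $  match true
   3  $ false R D                  true false id false $       expand D → epsilon
   4  $ false R                    true false id false $       expand R → S id S
   5  $ false S id S               true false id false $       expand S → true D R false
   6  $ false S id false R D true  true false id false $       match true
   7  $ false S id false R D       false id false $            expand D → epsilon
   8  $ false S id false R         false id false $            expand R → epsilon
   9  $ false S id false           false id false $            match false
  10  $ false S id                 id false $                  match id
Stack after step 10: $ false S (top = S).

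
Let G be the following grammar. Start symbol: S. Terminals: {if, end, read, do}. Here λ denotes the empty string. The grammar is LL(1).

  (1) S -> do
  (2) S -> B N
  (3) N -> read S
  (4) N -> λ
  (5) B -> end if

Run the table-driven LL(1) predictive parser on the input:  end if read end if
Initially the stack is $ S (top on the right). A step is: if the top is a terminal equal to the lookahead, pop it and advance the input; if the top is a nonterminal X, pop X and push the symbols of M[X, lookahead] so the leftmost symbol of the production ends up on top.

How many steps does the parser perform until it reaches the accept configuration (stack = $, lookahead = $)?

11

      Stack       Input                 Action
   1  $ S         end if read end if $  expand S -> B N
   2  $ N B       end if read end if $  expand B -> end if
   3  $ N if end  end if read end if $  match end
   4  $ N if      if read end if $      match if
   5  $ N         read end if $         expand N -> read S
   6  $ S read    read end if $         match read
   7  $ S         end if $              expand S -> B N
   8  $ N B       end if $              expand B -> end if
   9  $ N if end  end if $              match end
  10  $ N if      if $                  match if
  11  $ N         $                     expand N -> λ
Accept reached after 11 steps.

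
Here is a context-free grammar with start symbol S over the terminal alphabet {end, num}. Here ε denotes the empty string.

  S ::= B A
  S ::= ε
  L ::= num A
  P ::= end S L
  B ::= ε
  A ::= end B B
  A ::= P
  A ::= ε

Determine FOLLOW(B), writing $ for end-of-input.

FIRST(L) = {num}
FIRST(P) = {end}
FIRST(B) = {ε}
FIRST(A) = {ε, end}  (via P)
FIRST(S) = {ε, end}  (via B A)
FOLLOW(S) includes $ since S is the start symbol.
FOLLOW(S): in P::=end S L, S is followed by L with FIRST {num}. Thus FOLLOW(S) = {$, num}.
FOLLOW(L): in P::=end S L, the suffix after L is empty, so FOLLOW(L) ⊇ FOLLOW(P) = {$, num}. Thus FOLLOW(L) = {$, num}.
FOLLOW(A): in S::=B A, the suffix after A is empty, so FOLLOW(A) ⊇ FOLLOW(S) = {$, num}; in L::=num A, the suffix after A is empty, so FOLLOW(A) ⊇ FOLLOW(L) = {$, num}. Thus FOLLOW(A) = {$, num}.
FOLLOW(P): in A::=P, the suffix after P is empty, so FOLLOW(P) ⊇ FOLLOW(A) = {$, num}. Thus FOLLOW(P) = {$, num}.
FOLLOW(B): in S::=B A, B is followed by A with FIRST {ε, end}; in S::=B A, the suffix after B is nullable, so FOLLOW(B) ⊇ FOLLOW(S) = {$, num}; in A::=end B B (occurrence 1), B is followed by B with FIRST {ε}; in A::=end B B (occurrence 1), the suffix after B is nullable, so FOLLOW(B) ⊇ FOLLOW(A) = {$, num}; in A::=end B B (occurrence 2), the suffix after B is empty, so FOLLOW(B) ⊇ FOLLOW(A) = {$, num}. Thus FOLLOW(B) = {$, end, num}.

{$, end, num}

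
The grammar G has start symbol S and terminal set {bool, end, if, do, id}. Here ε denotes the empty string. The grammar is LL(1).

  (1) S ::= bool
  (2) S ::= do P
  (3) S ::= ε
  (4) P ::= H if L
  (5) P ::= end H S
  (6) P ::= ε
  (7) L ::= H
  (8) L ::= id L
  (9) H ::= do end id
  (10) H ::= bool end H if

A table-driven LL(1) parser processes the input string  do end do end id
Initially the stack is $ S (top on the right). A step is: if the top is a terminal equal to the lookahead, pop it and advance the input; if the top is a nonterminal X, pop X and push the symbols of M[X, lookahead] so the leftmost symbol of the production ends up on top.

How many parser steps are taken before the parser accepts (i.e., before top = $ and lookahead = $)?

9

step 1: stack=$ S  input=do end do end id $  — expand S ::= do P
step 2: stack=$ P do  input=do end do end id $  — match do
step 3: stack=$ P  input=end do end id $  — expand P ::= end H S
step 4: stack=$ S H end  input=end do end id $  — match end
step 5: stack=$ S H  input=do end id $  — expand H ::= do end id
step 6: stack=$ S id end do  input=do end id $  — match do
step 7: stack=$ S id end  input=end id $  — match end
step 8: stack=$ S id  input=id $  — match id
step 9: stack=$ S  input=$  — expand S ::= ε
Accept reached after 9 steps.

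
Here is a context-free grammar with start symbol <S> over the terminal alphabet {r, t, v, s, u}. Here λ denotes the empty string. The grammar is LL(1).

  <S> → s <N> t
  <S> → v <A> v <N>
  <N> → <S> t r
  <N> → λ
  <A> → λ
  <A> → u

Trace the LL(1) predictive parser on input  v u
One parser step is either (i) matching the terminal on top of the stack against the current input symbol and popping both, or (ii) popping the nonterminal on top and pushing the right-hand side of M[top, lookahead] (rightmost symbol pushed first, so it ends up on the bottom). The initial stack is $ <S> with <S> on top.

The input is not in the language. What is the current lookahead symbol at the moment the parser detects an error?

     Stack          Input  Action
  1  $ <S>          v u $  expand <S> → v <A> v <N>
  2  $ <N> v <A> v  v u $  match v
  3  $ <N> v <A>    u $    expand <A> → u
  4  $ <N> v u      u $    match u
  5  $ <N> v        $      error: top is terminal v but lookahead is $

$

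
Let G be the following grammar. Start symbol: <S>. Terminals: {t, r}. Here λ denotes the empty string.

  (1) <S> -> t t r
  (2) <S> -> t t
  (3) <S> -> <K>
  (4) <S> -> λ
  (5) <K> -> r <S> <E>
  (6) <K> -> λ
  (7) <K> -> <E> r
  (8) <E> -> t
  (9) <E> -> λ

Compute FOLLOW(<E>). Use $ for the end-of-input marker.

FIRST(<E>) = {λ, t}
FIRST(<K>) = {λ, r, t}  (via <E> r)
FIRST(<S>) = {λ, r, t}  (via <K>)
FOLLOW(<S>) includes $ since <S> is the start symbol.
FOLLOW(<S>): in <K>->r <S> <E>, <S> is followed by <E> with FIRST {λ, t}; in <K>->r <S> <E>, the suffix after <S> is nullable, so FOLLOW(<S>) ⊇ FOLLOW(<K>) = {$, t}. Thus FOLLOW(<S>) = {$, t}.
FOLLOW(<K>): in <S>-><K>, the suffix after <K> is empty, so FOLLOW(<K>) ⊇ FOLLOW(<S>) = {$, t}. Thus FOLLOW(<K>) = {$, t}.
FOLLOW(<E>): in <K>->r <S> <E>, the suffix after <E> is empty, so FOLLOW(<E>) ⊇ FOLLOW(<K>) = {$, t}; in <K>-><E> r, <E> is followed by r with FIRST {r}. Thus FOLLOW(<E>) = {$, r, t}.

{$, r, t}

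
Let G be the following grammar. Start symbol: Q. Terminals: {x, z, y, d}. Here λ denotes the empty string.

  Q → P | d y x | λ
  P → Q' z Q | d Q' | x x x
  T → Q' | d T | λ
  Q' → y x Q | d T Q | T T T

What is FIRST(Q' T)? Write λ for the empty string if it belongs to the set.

{λ, d, y}

FIRST(Q) = {λ, d, x, y, z}  (via P)
FIRST(P) = {d, x, y, z}  (via Q' z Q)
FIRST(T) = {λ, d, y}  (via Q')
FIRST(Q') = {λ, d, y}  (via T T T)
FIRST(Q' T): take FIRST of each symbol in turn, carrying on past any symbol whose FIRST contains λ; result {λ, d, y}.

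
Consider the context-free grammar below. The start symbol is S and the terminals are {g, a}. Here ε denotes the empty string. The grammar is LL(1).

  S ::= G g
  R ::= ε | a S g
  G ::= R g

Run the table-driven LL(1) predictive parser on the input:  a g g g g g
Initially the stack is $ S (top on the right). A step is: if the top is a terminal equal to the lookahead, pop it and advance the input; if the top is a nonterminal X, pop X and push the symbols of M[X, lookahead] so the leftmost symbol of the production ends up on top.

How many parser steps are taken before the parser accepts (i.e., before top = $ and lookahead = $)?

      Stack          Input          Action
   1  $ S            a g g g g g $  expand S ::= G g
   2  $ g G          a g g g g g $  expand G ::= R g
   3  $ g g R        a g g g g g $  expand R ::= a S g
   4  $ g g g S a    a g g g g g $  match a
   5  $ g g g S      g g g g g $    expand S ::= G g
   6  $ g g g g G    g g g g g $    expand G ::= R g
   7  $ g g g g g R  g g g g g $    expand R ::= ε
   8  $ g g g g g    g g g g g $    match g
   9  $ g g g g      g g g g $      match g
  10  $ g g g        g g g $        match g
  11  $ g g          g g $          match g
  12  $ g            g $            match g
Accept reached after 12 steps.

12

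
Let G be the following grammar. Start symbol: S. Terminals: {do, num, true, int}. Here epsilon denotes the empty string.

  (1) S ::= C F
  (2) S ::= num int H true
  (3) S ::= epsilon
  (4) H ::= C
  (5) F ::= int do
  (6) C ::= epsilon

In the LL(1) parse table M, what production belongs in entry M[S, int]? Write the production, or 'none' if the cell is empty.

FIRST(F) = {int}
FIRST(C) = {epsilon}
FIRST(S) = {epsilon, int, num}  (via C F)
FIRST(H) = {epsilon}  (via C)
FOLLOW(S) includes $ since S is the start symbol.
FOLLOW(S): S appears on no right-hand side. Thus FOLLOW(S) = {$}.
For S ::= C F: FIRST(C F) = {int}, so it goes in M[S, t] for t ∈ {int}.
For S ::= num int H true: FIRST(num int H true) = {num}, so it goes in M[S, t] for t ∈ {num}.
For S ::= epsilon: FIRST(epsilon) = {epsilon}, so it goes in M[S, t] for t ∈ {}; since epsilon ∈ FIRST, also for every t ∈ FOLLOW(S) = {$}.

S ::= C F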